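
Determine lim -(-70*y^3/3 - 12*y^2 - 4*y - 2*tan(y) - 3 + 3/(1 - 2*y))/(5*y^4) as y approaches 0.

Substitution gives 0/0; apply L'Hôpital's rule 4 times.
After differentiating numerator and denominator 4 times the quotient is (16*tan(y)/cos(y)^2 - 48*tan(y)/cos(y)^4 - 1152/(2*y - 1)^5)/(-120); at y = 0 this is -48/5.

-48/5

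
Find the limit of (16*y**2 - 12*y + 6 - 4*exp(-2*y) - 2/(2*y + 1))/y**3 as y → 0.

64/3

Substitution gives 0/0; apply L'Hôpital's rule 3 times.
After differentiating numerator and denominator 3 times the quotient is (32*e^(-2*y) + 96/(2*y + 1)^4)/(6); at y = 0 this is 64/3.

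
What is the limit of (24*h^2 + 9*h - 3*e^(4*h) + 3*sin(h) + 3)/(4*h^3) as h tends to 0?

-65/8

Substitution gives 0/0; apply L'Hôpital's rule 3 times.
After differentiating numerator and denominator 3 times the quotient is (-192*e^(4*h) - 3*cos(h))/(24); at h = 0 this is -65/8.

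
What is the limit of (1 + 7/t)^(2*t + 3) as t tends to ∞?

The base → 1 and the exponent → ∞: a 1^∞ form.
Take logarithms: (2t + 3)·ln(1 + 7/t). Since ln(1+u) ~ u for small u, this behaves like (2t)·(7/t) → 14.
So the limit is e^(14).

e^(14)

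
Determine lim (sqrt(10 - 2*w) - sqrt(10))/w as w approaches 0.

-√(10)/10

A 0/0 form; rationalise with √(10 - 2w) + √10. This collapses the numerator to -2w, leaving -2/(√(10 - 2w) + √10) → -2/(2√10) = -√(10)/10.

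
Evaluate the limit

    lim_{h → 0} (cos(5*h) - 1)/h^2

-25/2

Direct substitution gives 0/0.
Apply L'Hôpital: lim (-5*sin(5*h))/(2*h), still 0/0.
After 2 applications of L'Hôpital's rule the quotient is (-25*cos(5*h))/(2); substituting h = 0 gives -25/2.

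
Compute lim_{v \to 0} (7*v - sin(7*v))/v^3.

343/6

Direct substitution gives 0/0.
Apply L'Hôpital: lim (7 - 7*cos(7*v))/(3*v^2), still 0/0.
Apply L'Hôpital: lim (49*sin(7*v))/(6*v), still 0/0.
After 3 applications of L'Hôpital's rule the quotient is (343*cos(7*v))/(6); substituting v = 0 gives 343/6.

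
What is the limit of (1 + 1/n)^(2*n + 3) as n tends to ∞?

The base → 1 and the exponent → ∞: a 1^∞ form.
Take logarithms: (2n + 3)·ln(1 + 1/n). Since ln(1+u) ~ u for small u, this behaves like (2n)·(1/n) → 2.
So the limit is e^(2).

e^(2)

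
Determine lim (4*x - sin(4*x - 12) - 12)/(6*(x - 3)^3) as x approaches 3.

16/9

Direct substitution gives 0/0.
Apply L'Hôpital: lim (4 - 4*cos(4*x - 12))/(18*(x - 3)^2), still 0/0.
Apply L'Hôpital: lim (16*sin(4*x - 12))/(36*x - 108), still 0/0.
After 3 applications of L'Hôpital's rule the quotient is (64*cos(4*x - 12))/(36); substituting x = 3 gives 16/9.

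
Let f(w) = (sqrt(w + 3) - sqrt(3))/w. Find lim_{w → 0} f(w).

Substitution gives 0/0. Multiply numerator and denominator by the conjugate √(3 + w) + √3.
The numerator becomes (3 + w) − 3 = w, so the expression simplifies to 1/(√(3 + w) + √3).
Letting w → 0 gives 1/(2√3) = √(3)/6.

√(3)/6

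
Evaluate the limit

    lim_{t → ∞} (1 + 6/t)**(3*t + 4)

Let L be the limit and take ln: ln L = lim (3t + 4)·ln(1 + 6/t) = lim (3t + 4)·(6/t + O(1/t²)) = 18.
Hence L = e^(18).

e^(18)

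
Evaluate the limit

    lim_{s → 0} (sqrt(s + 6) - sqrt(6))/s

√(6)/12

A 0/0 form; rationalise with √(6 + s) + √6. This collapses the numerator to s, leaving 1/(√(6 + s) + √6) → 1/(2√6) = √(6)/12.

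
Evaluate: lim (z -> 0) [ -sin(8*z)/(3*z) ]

-8/3

Substitution gives 0/0.
Write it as (8/(-3))·sin(8z)/(8z); since sin(u)/u → 1, the limit is -8/3.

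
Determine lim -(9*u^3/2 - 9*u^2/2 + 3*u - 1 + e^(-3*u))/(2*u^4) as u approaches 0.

-27/16

Direct substitution gives 0/0.
Apply L'Hôpital: lim (27*u^2/2 - 9*u + 3 - 3*e^(-3*u))/(-8*u^3), still 0/0.
Apply L'Hôpital: lim (27*u - 9 + 9*e^(-3*u))/(-24*u^2), still 0/0.
Apply L'Hôpital: lim (27 - 27*e^(-3*u))/(-48*u), still 0/0.
After 4 applications of L'Hôpital's rule the quotient is (81*e^(-3*u))/(-48); substituting u = 0 gives -27/16.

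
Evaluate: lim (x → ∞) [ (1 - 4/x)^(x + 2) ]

e^(-4)

The base → 1 and the exponent → ∞: a 1^∞ form.
Take logarithms: (x + 2)·ln(1 - 4/x). Since ln(1+u) ~ u for small u, this behaves like (x)·(-4/x) → -4.
So the limit is e^(-4).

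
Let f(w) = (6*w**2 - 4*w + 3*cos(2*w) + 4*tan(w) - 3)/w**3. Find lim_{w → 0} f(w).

Substitution gives 0/0 (the numerator vanishes to order 3).
Expand each term to order w^3: the coefficient of w^3 in 4·tan(w) is 4/3 and in 3·cos(2w) is 0.
Lower-order terms cancel with the polynomial part, so the numerator is (4/3)·w^3 + o(w^3), and the limit is (4/3)/(1) = 4/3.

4/3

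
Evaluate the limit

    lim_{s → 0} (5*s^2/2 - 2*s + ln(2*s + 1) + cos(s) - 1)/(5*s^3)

8/15

Substitution gives 0/0; apply L'Hôpital's rule 3 times.
After differentiating numerator and denominator 3 times the quotient is (sin(s) + 16/(2*s + 1)^3)/(30); at s = 0 this is 8/15.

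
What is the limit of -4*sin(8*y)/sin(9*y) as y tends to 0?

-32/9

Substitution gives 0/0.
Divide numerator and denominator by y: sin(8y)/y → 8 and sin(9y)/y → 9, so the limit is -4·8/9 = -32/9.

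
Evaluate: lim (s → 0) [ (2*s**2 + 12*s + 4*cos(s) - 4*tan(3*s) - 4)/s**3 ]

-36

Substitution gives 0/0 (the numerator vanishes to order 3).
Expand each term to order s^3: the coefficient of s^3 in -4·tan(3s) is -36 and in 4·cos(s) is 0.
Lower-order terms cancel with the polynomial part, so the numerator is (-36)·s^3 + o(s^3), and the limit is (-36)/(1) = -36.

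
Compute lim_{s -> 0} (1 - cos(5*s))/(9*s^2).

25/18

Substitution gives 0/0.
Use (1 − cos u)/u² → 1/2 with u = 5s: the limit is 5²/(2·9) = 25/18.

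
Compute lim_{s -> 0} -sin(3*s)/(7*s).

Substitution gives 0/0.
Write it as (3/(-7))·sin(3s)/(3s); since sin(u)/u → 1, the limit is -3/7.

-3/7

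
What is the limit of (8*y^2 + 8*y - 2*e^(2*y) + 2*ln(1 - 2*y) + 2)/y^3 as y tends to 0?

-8

Substitution gives 0/0; apply L'Hôpital's rule 3 times.
After differentiating numerator and denominator 3 times the quotient is (-16*e^(2*y) + 32/(2*y - 1)^3)/(6); at y = 0 this is -8.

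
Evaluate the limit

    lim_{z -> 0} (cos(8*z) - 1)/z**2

Direct substitution gives 0/0.
Apply L'Hôpital: lim (-8*sin(8*z))/(2*z), still 0/0.
After 2 applications of L'Hôpital's rule the quotient is (-64*cos(8*z))/(2); substituting z = 0 gives -32.

-32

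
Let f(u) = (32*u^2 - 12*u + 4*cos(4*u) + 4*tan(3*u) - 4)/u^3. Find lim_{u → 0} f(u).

Substitution gives 0/0; apply L'Hôpital's rule 3 times.
After differentiating numerator and denominator 3 times the quotient is (256*sin(4*u) + 648*tan(3*u)^4 + 864*tan(3*u)^2 + 216)/(6); at u = 0 this is 36.

36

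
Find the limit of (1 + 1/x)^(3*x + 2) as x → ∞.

e^(3)

Write it as [(1 + 1/x)^x]^(3) · (1 + 1/x)^(2). The bracketed term tends to e^(1) and the second factor to 1, so the limit is e^(3).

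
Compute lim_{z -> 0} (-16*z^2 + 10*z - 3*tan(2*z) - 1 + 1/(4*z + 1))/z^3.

-72

Substitution gives 0/0; apply L'Hôpital's rule 3 times.
After differentiating numerator and denominator 3 times the quotient is (-96*tan(2*z)^2/cos(2*z)^2 - 48/cos(2*z)^4 - 384/(4*z + 1)^4)/(6); at z = 0 this is -72.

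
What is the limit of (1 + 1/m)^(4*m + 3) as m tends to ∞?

e^(4)

Let L be the limit and take ln: ln L = lim (4m + 3)·ln(1 + 1/m) = lim (4m + 3)·(1/m + O(1/m²)) = 4.
Hence L = e^(4).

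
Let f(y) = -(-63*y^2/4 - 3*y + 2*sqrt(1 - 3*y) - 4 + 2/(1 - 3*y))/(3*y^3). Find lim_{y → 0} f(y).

-135/8

Substitution gives 0/0; apply L'Hôpital's rule 3 times.
After differentiating numerator and denominator 3 times the quotient is (324/(1 - 3*y)^4 - 81*(3*y - 1)^4/(4*(1 - 3*y)^(13/2)))/(-18); at y = 0 this is -135/8.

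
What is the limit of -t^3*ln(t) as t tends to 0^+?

0

This is a 0·(−∞) form. Rewrite as -1·ln(t) / t^(−3) and apply L'Hôpital:
the derivative quotient is -1·(1/t) / (−3·t^(−4)) = (1/3)·t^3 → 0.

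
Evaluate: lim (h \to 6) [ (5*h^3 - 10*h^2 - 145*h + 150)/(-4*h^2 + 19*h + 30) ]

At h = 6 both the top and bottom vanish — a removable singularity. Factoring out (h - 6) from each leaves (5*h^2 + 20*h - 25)/(-4*h - 5), which at h = 6 equals -275/29.

-275/29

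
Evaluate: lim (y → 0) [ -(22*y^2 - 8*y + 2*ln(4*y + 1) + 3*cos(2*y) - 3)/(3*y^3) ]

Substitution gives 0/0; apply L'Hôpital's rule 3 times.
After differentiating numerator and denominator 3 times the quotient is (24*sin(2*y) + 256/(4*y + 1)^3)/(-18); at y = 0 this is -128/9.

-128/9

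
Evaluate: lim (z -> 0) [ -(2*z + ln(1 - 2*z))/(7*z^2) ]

Direct substitution gives 0/0.
Apply L'Hôpital: lim (2 - 2/(1 - 2*z))/(-14*z), still 0/0.
After 2 applications of L'Hôpital's rule the quotient is (-4/(1 - 2*z)^2)/(-14); substituting z = 0 gives 2/7.

2/7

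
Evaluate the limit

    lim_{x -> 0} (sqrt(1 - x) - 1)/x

-1/2

Substitution gives 0/0. Multiply numerator and denominator by the conjugate √(1 - x) + √1.
The numerator becomes (1 - x) − 1 = -x, so the expression simplifies to -1/(√(1 - x) + √1).
Letting x → 0 gives -1/(2√1) = -1/2.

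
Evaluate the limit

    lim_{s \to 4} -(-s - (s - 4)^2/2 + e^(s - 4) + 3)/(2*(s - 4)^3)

Direct substitution gives 0/0.
Apply L'Hôpital: lim (-s + e^(s - 4) + 3)/(-6*(s - 4)^2), still 0/0.
Apply L'Hôpital: lim (e^(s - 4) - 1)/(48 - 12*s), still 0/0.
After 3 applications of L'Hôpital's rule the quotient is (e^(s - 4))/(-12); substituting s = 4 gives -1/12.

-1/12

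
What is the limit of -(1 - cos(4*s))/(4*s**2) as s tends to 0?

Substitution gives 0/0.
Use (1 − cos u)/u² → 1/2 with u = 4s: the limit is 4²/(2·(-4)) = -2.

-2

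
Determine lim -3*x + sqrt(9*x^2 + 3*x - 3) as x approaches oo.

1/2

This has the form ∞ − ∞. Multiply and divide by the conjugate √(9*x^2 + 3*x - 3) + 3x.
That gives (3x - 3) / (√(9*x^2 + 3*x - 3) + 3x).
Divide numerator and denominator by x: the limit is 3/(2·3) = 1/2.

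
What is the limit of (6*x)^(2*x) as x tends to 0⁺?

Base → 0⁺ and exponent → 0⁺: a 0^0 form.
Take logs: 2x·ln(6x). This is 0·(−∞); rewriting as ln(6x)/(1/(2x)) and applying L'Hôpital gives 0.
Hence the limit is e^0 = 1.

1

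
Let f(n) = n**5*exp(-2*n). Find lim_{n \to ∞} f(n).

Write as n^5/e^{2n}, an ∞/∞ form.
Exponential growth dominates any polynomial, so repeated L'Hôpital (or the standard result) gives 0.

0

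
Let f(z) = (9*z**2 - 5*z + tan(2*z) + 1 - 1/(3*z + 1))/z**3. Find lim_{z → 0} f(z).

89/3

Substitution gives 0/0 (the numerator vanishes to order 3).
Expand each term to order z^3: the coefficient of z^3 in tan(2z) is 8/3 and in −1/(1 + 3z) is 27.
Lower-order terms cancel with the polynomial part, so the numerator is (89/3)·z^3 + o(z^3), and the limit is (89/3)/(1) = 89/3.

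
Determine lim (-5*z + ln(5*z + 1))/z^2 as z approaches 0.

Direct substitution gives 0/0.
Apply L'Hôpital: lim (-5 + 5/(5*z + 1))/(2*z), still 0/0.
After 2 applications of L'Hôpital's rule the quotient is (-25/(5*z + 1)^2)/(2); substituting z = 0 gives -25/2.

-25/2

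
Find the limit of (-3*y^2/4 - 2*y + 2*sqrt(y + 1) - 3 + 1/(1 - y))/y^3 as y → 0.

9/8

Substitution gives 0/0; apply L'Hôpital's rule 3 times.
After differentiating numerator and denominator 3 times the quotient is (3/(4*(y + 1)^(5/2)) + 6/(y - 1)^4)/(6); at y = 0 this is 9/8.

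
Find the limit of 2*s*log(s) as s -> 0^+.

0

This is a 0·(−∞) form. Rewrite as 2·ln(s) / s^(−1) and apply L'Hôpital:
the derivative quotient is 2·(1/s) / (−1·s^(−2)) = (-2/1)·s^1 → 0.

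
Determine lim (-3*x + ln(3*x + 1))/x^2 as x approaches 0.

Direct substitution gives 0/0.
Apply L'Hôpital: lim (-3 + 3/(3*x + 1))/(2*x), still 0/0.
After 2 applications of L'Hôpital's rule the quotient is (-9/(3*x + 1)^2)/(2); substituting x = 0 gives -9/2.

-9/2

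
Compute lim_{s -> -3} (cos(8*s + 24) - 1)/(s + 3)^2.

-32

Direct substitution gives 0/0.
Apply L'Hôpital: lim (-8*sin(8*s + 24))/(2*s + 6), still 0/0.
After 2 applications of L'Hôpital's rule the quotient is (-64*cos(8*s + 24))/(2); substituting s = -3 gives -32.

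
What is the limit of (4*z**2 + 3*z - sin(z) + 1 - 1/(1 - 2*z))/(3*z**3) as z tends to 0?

-47/18

Substitution gives 0/0 (the numerator vanishes to order 3).
Expand each term to order z^3: the coefficient of z^3 in −1/(1 - 2z) is -8 and in −sin(z) is 1/6.
Lower-order terms cancel with the polynomial part, so the numerator is (-47/6)·z^3 + o(z^3), and the limit is (-47/6)/(3) = -47/18.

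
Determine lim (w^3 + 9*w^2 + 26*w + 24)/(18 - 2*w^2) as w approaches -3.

-1/12

Since w = -3 makes numerator and denominator zero, (w + 3) divides both.
Cancelling it gives (w^2 + 6*w + 8)/(6 - 2*w); now plug in w = -3 to get -1/12.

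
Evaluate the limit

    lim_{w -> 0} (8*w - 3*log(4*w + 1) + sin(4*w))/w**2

Substitution gives 0/0 (the numerator vanishes to order 2).
Expand each term to order w^2: the coefficient of w^2 in -3·ln(1 + 4w) is 24 and in sin(4w) is 0.
Lower-order terms cancel with the polynomial part, so the numerator is (24)·w^2 + o(w^2), and the limit is (24)/(1) = 24.

24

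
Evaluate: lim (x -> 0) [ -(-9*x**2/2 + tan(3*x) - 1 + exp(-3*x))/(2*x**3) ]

Substitution gives 0/0 (the numerator vanishes to order 3).
Expand each term to order x^3: the coefficient of x^3 in e^(-3x) is -9/2 and in tan(3x) is 9.
Lower-order terms cancel with the polynomial part, so the numerator is (9/2)·x^3 + o(x^3), and the limit is (9/2)/(-2) = -9/4.

-9/4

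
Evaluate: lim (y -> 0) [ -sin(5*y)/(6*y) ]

Substitution gives 0/0.
Write it as (5/(-6))·sin(5y)/(5y); since sin(u)/u → 1, the limit is -5/6.

-5/6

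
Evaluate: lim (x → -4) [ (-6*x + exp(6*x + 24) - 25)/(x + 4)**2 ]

18

Direct substitution gives 0/0.
Apply L'Hôpital: lim (6*e^(6*x + 24) - 6)/(2*x + 8), still 0/0.
After 2 applications of L'Hôpital's rule the quotient is (36*e^(6*x + 24))/(2); substituting x = -4 gives 18.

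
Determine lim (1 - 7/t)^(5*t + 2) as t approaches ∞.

The base → 1 and the exponent → ∞: a 1^∞ form.
Take logarithms: (5t + 2)·ln(1 - 7/t). Since ln(1+u) ~ u for small u, this behaves like (5t)·(-7/t) → -35.
So the limit is e^(-35).

e^(-35)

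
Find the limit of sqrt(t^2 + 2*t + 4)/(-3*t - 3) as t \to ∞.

-1/3

For large |t|, √(t^2 + 2*t + 4) ≈ √1·|t| and the denominator ≈ -3t.
Since t → +∞, |t| = t, giving √1/(-3) = -1/3.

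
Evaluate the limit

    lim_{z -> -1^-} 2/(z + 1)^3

As z → -1⁻, (z + 1) → 0⁻, so (z + 1)^3 → 0⁻ and 2/(z + 1)^3 → -∞.

-∞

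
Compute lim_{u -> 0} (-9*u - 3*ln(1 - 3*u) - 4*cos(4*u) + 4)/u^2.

Substitution gives 0/0; apply L'Hôpital's rule 2 times.
After differentiating numerator and denominator 2 times the quotient is (64*cos(4*u) + 27/(3*u - 1)^2)/(2); at u = 0 this is 91/2.

91/2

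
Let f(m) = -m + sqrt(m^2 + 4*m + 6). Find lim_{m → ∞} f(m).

This has the form ∞ − ∞. Multiply and divide by the conjugate √(m^2 + 4*m + 6) + m.
That gives (4m + 6) / (√(m^2 + 4*m + 6) + m).
Divide numerator and denominator by m: the limit is 4/(2·1) = 2.

2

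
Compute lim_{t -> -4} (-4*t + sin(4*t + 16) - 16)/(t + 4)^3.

-32/3

Direct substitution gives 0/0.
Apply L'Hôpital: lim (4*cos(4*t + 16) - 4)/(3*(t + 4)^2), still 0/0.
Apply L'Hôpital: lim (-16*sin(4*t + 16))/(6*t + 24), still 0/0.
After 3 applications of L'Hôpital's rule the quotient is (-64*cos(4*t + 16))/(6); substituting t = -4 gives -32/3.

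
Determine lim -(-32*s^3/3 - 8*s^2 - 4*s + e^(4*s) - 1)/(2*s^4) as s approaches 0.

-16/3

Direct substitution gives 0/0.
Apply L'Hôpital: lim (-32*s^2 - 16*s + 4*e^(4*s) - 4)/(-8*s^3), still 0/0.
Apply L'Hôpital: lim (-64*s + 16*e^(4*s) - 16)/(-24*s^2), still 0/0.
Apply L'Hôpital: lim (64*e^(4*s) - 64)/(-48*s), still 0/0.
After 4 applications of L'Hôpital's rule the quotient is (256*e^(4*s))/(-48); substituting s = 0 gives -16/3.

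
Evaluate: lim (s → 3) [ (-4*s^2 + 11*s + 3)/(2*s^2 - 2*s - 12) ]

-13/10

Since s = 3 makes numerator and denominator zero, (s - 3) divides both.
Cancelling it gives (-4*s - 1)/(2*s + 4); now plug in s = 3 to get -13/10.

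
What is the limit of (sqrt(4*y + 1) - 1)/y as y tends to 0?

A 0/0 form; rationalise with √(1 + 4y) + √1. This collapses the numerator to 4y, leaving 4/(√(1 + 4y) + √1) → 4/(2√1) = 2.

2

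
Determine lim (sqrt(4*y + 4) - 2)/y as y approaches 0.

A 0/0 form; rationalise with √(4 + 4y) + √4. This collapses the numerator to 4y, leaving 4/(√(4 + 4y) + √4) → 4/(2√4) = 1.

1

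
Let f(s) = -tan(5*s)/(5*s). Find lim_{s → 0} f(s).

Substitution gives 0/0.
Since tan(u)/u → 1 as u → 0, tan(5s)/(5s) → 1 and the limit is 5/(-5) = -1.

-1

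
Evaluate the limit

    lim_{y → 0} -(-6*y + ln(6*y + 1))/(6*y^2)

3

Direct substitution gives 0/0.
Apply L'Hôpital: lim (-6 + 6/(6*y + 1))/(-12*y), still 0/0.
After 2 applications of L'Hôpital's rule the quotient is (-36/(6*y + 1)^2)/(-12); substituting y = 0 gives 3.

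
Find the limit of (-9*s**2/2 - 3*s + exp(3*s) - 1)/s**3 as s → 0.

9/2

Direct substitution gives 0/0.
Apply L'Hôpital: lim (-9*s + 3*e^(3*s) - 3)/(3*s^2), still 0/0.
Apply L'Hôpital: lim (9*e^(3*s) - 9)/(6*s), still 0/0.
After 3 applications of L'Hôpital's rule the quotient is (27*e^(3*s))/(6); substituting s = 0 gives 9/2.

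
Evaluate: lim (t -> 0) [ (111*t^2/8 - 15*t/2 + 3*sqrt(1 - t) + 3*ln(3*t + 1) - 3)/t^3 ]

Substitution gives 0/0 (the numerator vanishes to order 3).
Expand each term to order t^3: the coefficient of t^3 in 3·ln(1 + 3t) is 27 and in 3·√(1 - t) is -3/16.
Lower-order terms cancel with the polynomial part, so the numerator is (429/16)·t^3 + o(t^3), and the limit is (429/16)/(1) = 429/16.

429/16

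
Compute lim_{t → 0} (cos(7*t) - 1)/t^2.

-49/2

Direct substitution gives 0/0.
Apply L'Hôpital: lim (-7*sin(7*t))/(2*t), still 0/0.
After 2 applications of L'Hôpital's rule the quotient is (-49*cos(7*t))/(2); substituting t = 0 gives -49/2.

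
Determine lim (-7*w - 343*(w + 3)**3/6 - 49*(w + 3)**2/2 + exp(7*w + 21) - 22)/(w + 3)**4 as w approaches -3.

2401/24

Direct substitution gives 0/0.
Apply L'Hôpital: lim (-49*w - 343*(w + 3)^2/2 + 7*e^(7*w + 21) - 154)/(4*(w + 3)^3), still 0/0.
Apply L'Hôpital: lim (-343*w + 49*e^(7*w + 21) - 1078)/(12*(w + 3)^2), still 0/0.
Apply L'Hôpital: lim (343*e^(7*w + 21) - 343)/(24*w + 72), still 0/0.
After 4 applications of L'Hôpital's rule the quotient is (2401*e^(7*w + 21))/(24); substituting w = -3 gives 2401/24.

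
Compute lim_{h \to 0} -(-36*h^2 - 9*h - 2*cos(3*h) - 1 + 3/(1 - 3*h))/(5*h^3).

-81/5

Substitution gives 0/0; apply L'Hôpital's rule 3 times.
After differentiating numerator and denominator 3 times the quotient is (-54*sin(3*h) + 486/(3*h - 1)^4)/(-30); at h = 0 this is -81/5.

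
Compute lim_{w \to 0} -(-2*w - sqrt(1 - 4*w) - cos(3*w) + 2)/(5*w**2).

-13/10

Substitution gives 0/0 (the numerator vanishes to order 2).
Expand each term to order w^2: the coefficient of w^2 in −cos(3w) is 9/2 and in −√(1 - 4w) is 2.
Lower-order terms cancel with the polynomial part, so the numerator is (13/2)·w^2 + o(w^2), and the limit is (13/2)/(-5) = -13/10.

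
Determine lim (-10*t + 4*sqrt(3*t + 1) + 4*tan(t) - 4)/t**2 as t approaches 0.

Substitution gives 0/0; apply L'Hôpital's rule 2 times.
After differentiating numerator and denominator 2 times the quotient is (8*tan(t)/cos(t)^2 - 9/(3*t + 1)^(3/2))/(2); at t = 0 this is -9/2.

-9/2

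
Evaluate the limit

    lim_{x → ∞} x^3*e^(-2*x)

Write as x^3/e^{2x}, an ∞/∞ form.
Exponential growth dominates any polynomial, so repeated L'Hôpital (or the standard result) gives 0.

0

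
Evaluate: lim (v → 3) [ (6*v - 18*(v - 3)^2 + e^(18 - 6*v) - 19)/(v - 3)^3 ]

Direct substitution gives 0/0.
Apply L'Hôpital: lim (-36*v - 6*e^(18 - 6*v) + 114)/(3*(v - 3)^2), still 0/0.
Apply L'Hôpital: lim (36*e^(18 - 6*v) - 36)/(6*v - 18), still 0/0.
After 3 applications of L'Hôpital's rule the quotient is (-216*e^(18 - 6*v))/(6); substituting v = 3 gives -36.

-36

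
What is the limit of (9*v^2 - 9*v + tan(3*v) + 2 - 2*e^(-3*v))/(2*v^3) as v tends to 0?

Substitution gives 0/0 (the numerator vanishes to order 3).
Expand each term to order v^3: the coefficient of v^3 in -2·e^(-3v) is 9 and in tan(3v) is 9.
Lower-order terms cancel with the polynomial part, so the numerator is (18)·v^3 + o(v^3), and the limit is (18)/(2) = 9.

9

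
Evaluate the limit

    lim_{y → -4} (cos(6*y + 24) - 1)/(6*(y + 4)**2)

Direct substitution gives 0/0.
Apply L'Hôpital: lim (-6*sin(6*y + 24))/(12*y + 48), still 0/0.
After 2 applications of L'Hôpital's rule the quotient is (-36*cos(6*y + 24))/(12); substituting y = -4 gives -3.

-3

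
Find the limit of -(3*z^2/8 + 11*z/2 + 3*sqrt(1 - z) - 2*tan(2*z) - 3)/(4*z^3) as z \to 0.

265/192

Substitution gives 0/0 (the numerator vanishes to order 3).
Expand each term to order z^3: the coefficient of z^3 in -2·tan(2z) is -16/3 and in 3·√(1 - z) is -3/16.
Lower-order terms cancel with the polynomial part, so the numerator is (-265/48)·z^3 + o(z^3), and the limit is (-265/48)/(-4) = 265/192.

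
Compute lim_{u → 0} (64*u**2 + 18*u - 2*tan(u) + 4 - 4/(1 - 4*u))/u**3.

-770/3

Substitution gives 0/0; apply L'Hôpital's rule 3 times.
After differentiating numerator and denominator 3 times the quotient is (8/cos(u)^2 - 12/cos(u)^4 - 1536/(4*u - 1)^4)/(6); at u = 0 this is -770/3.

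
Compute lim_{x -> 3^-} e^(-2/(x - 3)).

As x → 3⁻, -2/(x - 3) → +∞, so e^(-2/(x - 3)) → ∞.

∞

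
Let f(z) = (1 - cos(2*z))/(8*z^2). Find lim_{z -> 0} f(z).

Substitution gives 0/0.
Use (1 − cos u)/u² → 1/2 with u = 2z: the limit is 2²/(2·8) = 1/4.

1/4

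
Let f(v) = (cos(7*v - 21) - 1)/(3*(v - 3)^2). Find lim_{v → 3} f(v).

Direct substitution gives 0/0.
Apply L'Hôpital: lim (-7*sin(7*v - 21))/(6*v - 18), still 0/0.
After 2 applications of L'Hôpital's rule the quotient is (-49*cos(7*v - 21))/(6); substituting v = 3 gives -49/6.

-49/6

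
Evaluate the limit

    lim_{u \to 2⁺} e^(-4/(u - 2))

As u → 2⁺, -4/(u - 2) → −∞, so e^(-4/(u - 2)) → 0.

0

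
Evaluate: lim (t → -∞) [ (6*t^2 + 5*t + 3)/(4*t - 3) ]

-∞

The numerator has higher degree (2 > 1); the quotient behaves like (6/(4))·t^1 for large |t|.
As t → −∞ this diverges to -∞.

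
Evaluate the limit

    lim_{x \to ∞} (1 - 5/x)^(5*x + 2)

Write it as [(1 - 5/x)^x]^(5) · (1 - 5/x)^(2). The bracketed term tends to e^(-5) and the second factor to 1, so the limit is e^(-25).

e^(-25)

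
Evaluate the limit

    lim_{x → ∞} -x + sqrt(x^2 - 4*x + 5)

An ∞ − ∞ form. Rationalising with the conjugate, the difference becomes (-4x + 5) / (√(x^2 - 4*x + 5) + x).
For large x the denominator behaves like 2·x, so the quotient tends to -4/2 = -2.

-2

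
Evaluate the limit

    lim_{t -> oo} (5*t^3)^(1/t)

1

Base → ∞ and exponent → 0: an ∞^0 form.
Take logs: (1/t)·ln(5·t^3) = (ln 5 + 3·ln t)/t → 0.
So the limit is e^0 = 1.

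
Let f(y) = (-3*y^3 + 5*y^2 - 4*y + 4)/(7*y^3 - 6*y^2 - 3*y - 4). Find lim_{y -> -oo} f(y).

Numerator and denominator both have degree 3.
Dividing every term by y^3, all lower-order terms vanish and the limit is the ratio of leading coefficients, -3/(7) = -3/7.

-3/7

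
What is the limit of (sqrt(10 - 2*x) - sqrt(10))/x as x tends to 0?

-√(10)/10

A 0/0 form; rationalise with √(10 - 2x) + √10. This collapses the numerator to -2x, leaving -2/(√(10 - 2x) + √10) → -2/(2√10) = -√(10)/10.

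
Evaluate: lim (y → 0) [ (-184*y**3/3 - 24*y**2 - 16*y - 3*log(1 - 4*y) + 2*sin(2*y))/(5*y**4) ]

192/5

Substitution gives 0/0 (the numerator vanishes to order 4).
Expand each term to order y^4: the coefficient of y^4 in -3·ln(1 - 4y) is 192 and in 2·sin(2y) is 0.
Lower-order terms cancel with the polynomial part, so the numerator is (192)·y^4 + o(y^4), and the limit is (192)/(5) = 192/5.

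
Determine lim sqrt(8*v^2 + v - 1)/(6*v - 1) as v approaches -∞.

-√(2)/3

For large |v|, √(8*v^2 + v - 1) ≈ √8·|v| and the denominator ≈ 6v.
Since v → −∞, |v| = −v, giving −√8/(6) = -√(2)/3.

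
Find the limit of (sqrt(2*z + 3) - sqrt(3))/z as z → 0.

√(3)/3

Substitution gives 0/0. Multiply numerator and denominator by the conjugate √(3 + 2z) + √3.
The numerator becomes (3 + 2z) − 3 = 2z, so the expression simplifies to 2/(√(3 + 2z) + √3).
Letting z → 0 gives 2/(2√3) = √(3)/3.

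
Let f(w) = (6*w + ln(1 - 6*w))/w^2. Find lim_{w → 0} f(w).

-18

Direct substitution gives 0/0.
Apply L'Hôpital: lim (6 - 6/(1 - 6*w))/(2*w), still 0/0.
After 2 applications of L'Hôpital's rule the quotient is (-36/(1 - 6*w)^2)/(2); substituting w = 0 gives -18.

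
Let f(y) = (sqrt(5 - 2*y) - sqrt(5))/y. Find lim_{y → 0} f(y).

-√(5)/5

A 0/0 form; rationalise with √(5 - 2y) + √5. This collapses the numerator to -2y, leaving -2/(√(5 - 2y) + √5) → -2/(2√5) = -√(5)/5.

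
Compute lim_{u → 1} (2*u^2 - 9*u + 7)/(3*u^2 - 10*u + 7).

5/4

Since u = 1 makes numerator and denominator zero, (u - 1) divides both.
Cancelling it gives (2*u - 7)/(3*u - 7); now plug in u = 1 to get 5/4.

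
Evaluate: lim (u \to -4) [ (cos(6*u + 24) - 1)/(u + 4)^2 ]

-18

Direct substitution gives 0/0.
Apply L'Hôpital: lim (-6*sin(6*u + 24))/(2*u + 8), still 0/0.
After 2 applications of L'Hôpital's rule the quotient is (-36*cos(6*u + 24))/(2); substituting u = -4 gives -18.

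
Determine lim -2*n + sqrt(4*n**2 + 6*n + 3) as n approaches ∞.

An ∞ − ∞ form. Rationalising with the conjugate, the difference becomes (6n + 3) / (√(4*n^2 + 6*n + 3) + 2n).
For large n the denominator behaves like 2·2n, so the quotient tends to 6/4 = 3/2.

3/2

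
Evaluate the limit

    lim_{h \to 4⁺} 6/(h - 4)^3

As h → 4⁺, (h - 4) → 0⁺, so (h - 4)^3 → 0⁺ and 6/(h - 4)^3 → ∞.

∞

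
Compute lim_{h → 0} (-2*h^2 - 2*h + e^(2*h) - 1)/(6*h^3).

Direct substitution gives 0/0.
Apply L'Hôpital: lim (-4*h + 2*e^(2*h) - 2)/(18*h^2), still 0/0.
Apply L'Hôpital: lim (4*e^(2*h) - 4)/(36*h), still 0/0.
After 3 applications of L'Hôpital's rule the quotient is (8*e^(2*h))/(36); substituting h = 0 gives 2/9.

2/9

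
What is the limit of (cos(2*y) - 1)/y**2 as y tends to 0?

Direct substitution gives 0/0.
Apply L'Hôpital: lim (-2*sin(2*y))/(2*y), still 0/0.
After 2 applications of L'Hôpital's rule the quotient is (-4*cos(2*y))/(2); substituting y = 0 gives -2.

-2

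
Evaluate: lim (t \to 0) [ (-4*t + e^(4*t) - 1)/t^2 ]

Direct substitution gives 0/0.
Apply L'Hôpital: lim (4*e^(4*t) - 4)/(2*t), still 0/0.
After 2 applications of L'Hôpital's rule the quotient is (16*e^(4*t))/(2); substituting t = 0 gives 8.

8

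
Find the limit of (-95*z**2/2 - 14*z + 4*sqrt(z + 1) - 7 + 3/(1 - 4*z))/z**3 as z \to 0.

769/4

Substitution gives 0/0; apply L'Hôpital's rule 3 times.
After differentiating numerator and denominator 3 times the quotient is (1152/(4*z - 1)^4 + 3/(2*(z + 1)^(5/2)))/(6); at z = 0 this is 769/4.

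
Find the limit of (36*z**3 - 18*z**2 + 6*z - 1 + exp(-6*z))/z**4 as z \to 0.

54

Direct substitution gives 0/0.
Apply L'Hôpital: lim (108*z^2 - 36*z + 6 - 6*e^(-6*z))/(4*z^3), still 0/0.
Apply L'Hôpital: lim (216*z - 36 + 36*e^(-6*z))/(12*z^2), still 0/0.
Apply L'Hôpital: lim (216 - 216*e^(-6*z))/(24*z), still 0/0.
After 4 applications of L'Hôpital's rule the quotient is (1296*e^(-6*z))/(24); substituting z = 0 gives 54.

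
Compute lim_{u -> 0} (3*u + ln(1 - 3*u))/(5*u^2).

Direct substitution gives 0/0.
Apply L'Hôpital: lim (3 - 3/(1 - 3*u))/(10*u), still 0/0.
After 2 applications of L'Hôpital's rule the quotient is (-9/(1 - 3*u)^2)/(10); substituting u = 0 gives -9/10.

-9/10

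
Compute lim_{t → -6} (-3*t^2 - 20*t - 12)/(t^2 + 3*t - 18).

At t = -6 both the top and bottom vanish — a removable singularity. Factoring out (t + 6) from each leaves (-3*t - 2)/(t - 3), which at t = -6 equals -16/9.

-16/9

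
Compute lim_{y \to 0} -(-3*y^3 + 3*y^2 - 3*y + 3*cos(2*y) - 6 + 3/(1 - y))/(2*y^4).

-5/2

Substitution gives 0/0 (the numerator vanishes to order 4).
Expand each term to order y^4: the coefficient of y^4 in 3·1/(1 - y) is 3 and in 3·cos(2y) is 2.
Lower-order terms cancel with the polynomial part, so the numerator is (5)·y^4 + o(y^4), and the limit is (5)/(-2) = -5/2.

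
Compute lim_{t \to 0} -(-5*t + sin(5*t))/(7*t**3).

Direct substitution gives 0/0.
Apply L'Hôpital: lim (5*cos(5*t) - 5)/(-21*t^2), still 0/0.
Apply L'Hôpital: lim (-25*sin(5*t))/(-42*t), still 0/0.
After 3 applications of L'Hôpital's rule the quotient is (-125*cos(5*t))/(-42); substituting t = 0 gives 125/42.

125/42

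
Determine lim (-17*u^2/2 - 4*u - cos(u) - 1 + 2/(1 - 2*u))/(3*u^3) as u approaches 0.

Substitution gives 0/0 (the numerator vanishes to order 3).
Expand each term to order u^3: the coefficient of u^3 in 2·1/(1 - 2u) is 16 and in −cos(u) is 0.
Lower-order terms cancel with the polynomial part, so the numerator is (16)·u^3 + o(u^3), and the limit is (16)/(3) = 16/3.

16/3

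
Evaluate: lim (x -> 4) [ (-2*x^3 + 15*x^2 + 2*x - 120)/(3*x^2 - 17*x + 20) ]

26/7

Direct substitution gives 0/0, so factor. Both numerator and denominator have (x - 4) as a factor.
After cancelling, the expression reduces to (-2*x^2 + 7*x + 30)/(3*x - 5).
Substituting x = 4 gives 26/7.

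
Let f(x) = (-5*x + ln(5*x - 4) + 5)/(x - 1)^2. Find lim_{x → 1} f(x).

-25/2

Direct substitution gives 0/0.
Apply L'Hôpital: lim (-5 + 5/(5*x - 4))/(2*x - 2), still 0/0.
After 2 applications of L'Hôpital's rule the quotient is (-25/(5*x - 4)^2)/(2); substituting x = 1 gives -25/2.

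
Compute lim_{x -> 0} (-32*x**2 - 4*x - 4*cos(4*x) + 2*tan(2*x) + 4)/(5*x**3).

Substitution gives 0/0; apply L'Hôpital's rule 3 times.
After differentiating numerator and denominator 3 times the quotient is (-256*sin(4*x) + 96*tan(2*x)^4 + 128*tan(2*x)^2 + 32)/(30); at x = 0 this is 16/15.

16/15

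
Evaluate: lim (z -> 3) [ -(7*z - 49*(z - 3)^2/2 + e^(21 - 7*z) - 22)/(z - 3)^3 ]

Direct substitution gives 0/0.
Apply L'Hôpital: lim (-49*z - 7*e^(21 - 7*z) + 154)/(-3*(z - 3)^2), still 0/0.
Apply L'Hôpital: lim (49*e^(21 - 7*z) - 49)/(18 - 6*z), still 0/0.
After 3 applications of L'Hôpital's rule the quotient is (-343*e^(21 - 7*z))/(-6); substituting z = 3 gives 343/6.

343/6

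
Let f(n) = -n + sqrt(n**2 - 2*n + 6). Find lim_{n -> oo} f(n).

-1

This has the form ∞ − ∞. Multiply and divide by the conjugate √(n^2 - 2*n + 6) + n.
That gives (-2n + 6) / (√(n^2 - 2*n + 6) + n).
Divide numerator and denominator by n: the limit is -2/(2·1) = -1.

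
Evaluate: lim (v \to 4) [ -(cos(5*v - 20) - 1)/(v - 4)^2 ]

Direct substitution gives 0/0.
Apply L'Hôpital: lim (-5*sin(5*v - 20))/(8 - 2*v), still 0/0.
After 2 applications of L'Hôpital's rule the quotient is (-25*cos(5*v - 20))/(-2); substituting v = 4 gives 25/2.

25/2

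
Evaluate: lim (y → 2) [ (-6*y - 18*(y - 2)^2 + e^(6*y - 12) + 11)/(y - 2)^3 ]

Direct substitution gives 0/0.
Apply L'Hôpital: lim (-36*y + 6*e^(6*y - 12) + 66)/(3*(y - 2)^2), still 0/0.
Apply L'Hôpital: lim (36*e^(6*y - 12) - 36)/(6*y - 12), still 0/0.
After 3 applications of L'Hôpital's rule the quotient is (216*e^(6*y - 12))/(6); substituting y = 2 gives 36.

36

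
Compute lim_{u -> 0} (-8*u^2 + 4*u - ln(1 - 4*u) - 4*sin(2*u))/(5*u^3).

16/3

Substitution gives 0/0 (the numerator vanishes to order 3).
Expand each term to order u^3: the coefficient of u^3 in −ln(1 - 4u) is 64/3 and in -4·sin(2u) is 16/3.
Lower-order terms cancel with the polynomial part, so the numerator is (80/3)·u^3 + o(u^3), and the limit is (80/3)/(5) = 16/3.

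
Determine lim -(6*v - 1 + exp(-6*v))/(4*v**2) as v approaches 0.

Direct substitution gives 0/0.
Apply L'Hôpital: lim (6 - 6*e^(-6*v))/(-8*v), still 0/0.
After 2 applications of L'Hôpital's rule the quotient is (36*e^(-6*v))/(-8); substituting v = 0 gives -9/2.

-9/2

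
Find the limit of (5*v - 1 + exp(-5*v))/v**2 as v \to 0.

25/2

Direct substitution gives 0/0.
Apply L'Hôpital: lim (5 - 5*e^(-5*v))/(2*v), still 0/0.
After 2 applications of L'Hôpital's rule the quotient is (25*e^(-5*v))/(2); substituting v = 0 gives 25/2.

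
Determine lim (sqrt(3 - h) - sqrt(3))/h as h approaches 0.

A 0/0 form; rationalise with √(3 - h) + √3. This collapses the numerator to -h, leaving -1/(√(3 - h) + √3) → -1/(2√3) = -√(3)/6.

-√(3)/6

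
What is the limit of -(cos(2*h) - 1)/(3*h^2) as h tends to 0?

Direct substitution gives 0/0.
Apply L'Hôpital: lim (-2*sin(2*h))/(-6*h), still 0/0.
After 2 applications of L'Hôpital's rule the quotient is (-4*cos(2*h))/(-6); substituting h = 0 gives 2/3.

2/3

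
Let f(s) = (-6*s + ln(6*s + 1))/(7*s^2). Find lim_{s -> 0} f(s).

-18/7

Direct substitution gives 0/0.
Apply L'Hôpital: lim (-6 + 6/(6*s + 1))/(14*s), still 0/0.
After 2 applications of L'Hôpital's rule the quotient is (-36/(6*s + 1)^2)/(14); substituting s = 0 gives -18/7.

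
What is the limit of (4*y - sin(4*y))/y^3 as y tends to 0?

32/3

Direct substitution gives 0/0.
Apply L'Hôpital: lim (4 - 4*cos(4*y))/(3*y^2), still 0/0.
Apply L'Hôpital: lim (16*sin(4*y))/(6*y), still 0/0.
After 3 applications of L'Hôpital's rule the quotient is (64*cos(4*y))/(6); substituting y = 0 gives 32/3.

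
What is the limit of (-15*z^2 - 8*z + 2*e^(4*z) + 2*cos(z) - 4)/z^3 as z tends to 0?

Substitution gives 0/0 (the numerator vanishes to order 3).
Expand each term to order z^3: the coefficient of z^3 in 2·cos(z) is 0 and in 2·e^(4z) is 64/3.
Lower-order terms cancel with the polynomial part, so the numerator is (64/3)·z^3 + o(z^3), and the limit is (64/3)/(1) = 64/3.

64/3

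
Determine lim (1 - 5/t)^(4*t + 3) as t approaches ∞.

The base → 1 and the exponent → ∞: a 1^∞ form.
Take logarithms: (4t + 3)·ln(1 - 5/t). Since ln(1+u) ~ u for small u, this behaves like (4t)·(-5/t) → -20.
So the limit is e^(-20).

e^(-20)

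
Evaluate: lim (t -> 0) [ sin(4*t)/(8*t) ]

1/2

Substitution gives 0/0.
Write it as (4/8)·sin(4t)/(4t); since sin(u)/u → 1, the limit is 1/2.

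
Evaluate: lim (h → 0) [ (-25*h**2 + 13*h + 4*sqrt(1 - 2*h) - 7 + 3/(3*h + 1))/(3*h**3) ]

Substitution gives 0/0 (the numerator vanishes to order 3).
Expand each term to order h^3: the coefficient of h^3 in 3·1/(1 + 3h) is -81 and in 4·√(1 - 2h) is -2.
Lower-order terms cancel with the polynomial part, so the numerator is (-83)·h^3 + o(h^3), and the limit is (-83)/(3) = -83/3.

-83/3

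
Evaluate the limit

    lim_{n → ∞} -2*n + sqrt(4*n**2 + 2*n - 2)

This has the form ∞ − ∞. Multiply and divide by the conjugate √(4*n^2 + 2*n - 2) + 2n.
That gives (2n - 2) / (√(4*n^2 + 2*n - 2) + 2n).
Divide numerator and denominator by n: the limit is 2/(2·2) = 1/2.

1/2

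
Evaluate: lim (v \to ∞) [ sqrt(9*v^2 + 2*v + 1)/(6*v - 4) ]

1/2

For large |v|, √(9*v^2 + 2*v + 1) ≈ √9·|v| and the denominator ≈ 6v.
Since v → +∞, |v| = v, giving √9/(6) = 1/2.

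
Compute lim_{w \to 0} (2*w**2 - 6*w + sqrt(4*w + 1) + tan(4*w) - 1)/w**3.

Substitution gives 0/0 (the numerator vanishes to order 3).
Expand each term to order w^3: the coefficient of w^3 in √(1 + 4w) is 4 and in tan(4w) is 64/3.
Lower-order terms cancel with the polynomial part, so the numerator is (76/3)·w^3 + o(w^3), and the limit is (76/3)/(1) = 76/3.

76/3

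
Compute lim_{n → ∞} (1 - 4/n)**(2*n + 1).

Write it as [(1 - 4/n)^n]^(2) · (1 - 4/n)^(1). The bracketed term tends to e^(-4) and the second factor to 1, so the limit is e^(-8).

e^(-8)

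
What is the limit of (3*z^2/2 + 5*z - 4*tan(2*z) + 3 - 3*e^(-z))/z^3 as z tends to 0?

-61/6

Substitution gives 0/0; apply L'Hôpital's rule 3 times.
After differentiating numerator and denominator 3 times the quotient is (-192*tan(2*z)^4 - 256*tan(2*z)^2 - 64 + 3*e^(-z))/(6); at z = 0 this is -61/6.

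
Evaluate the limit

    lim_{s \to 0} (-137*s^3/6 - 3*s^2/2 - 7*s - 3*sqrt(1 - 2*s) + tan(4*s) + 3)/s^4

Substitution gives 0/0 (the numerator vanishes to order 4).
Expand each term to order s^4: the coefficient of s^4 in -3·√(1 - 2s) is 15/8 and in tan(4s) is 0.
Lower-order terms cancel with the polynomial part, so the numerator is (15/8)·s^4 + o(s^4), and the limit is (15/8)/(1) = 15/8.

15/8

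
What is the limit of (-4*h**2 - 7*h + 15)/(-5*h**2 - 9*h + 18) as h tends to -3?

17/21

Direct substitution gives 0/0, so factor. Both numerator and denominator have (h + 3) as a factor.
After cancelling, the expression reduces to (5 - 4*h)/(6 - 5*h).
Substituting h = -3 gives 17/21.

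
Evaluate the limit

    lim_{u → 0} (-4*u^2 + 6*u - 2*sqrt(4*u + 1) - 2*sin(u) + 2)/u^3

Substitution gives 0/0 (the numerator vanishes to order 3).
Expand each term to order u^3: the coefficient of u^3 in -2·√(1 + 4u) is -8 and in -2·sin(u) is 1/3.
Lower-order terms cancel with the polynomial part, so the numerator is (-23/3)·u^3 + o(u^3), and the limit is (-23/3)/(1) = -23/3.

-23/3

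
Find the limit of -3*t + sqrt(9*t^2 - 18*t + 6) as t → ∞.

-3

An ∞ − ∞ form. Rationalising with the conjugate, the difference becomes (-18t + 6) / (√(9*t^2 - 18*t + 6) + 3t).
For large t the denominator behaves like 2·3t, so the quotient tends to -18/6 = -3.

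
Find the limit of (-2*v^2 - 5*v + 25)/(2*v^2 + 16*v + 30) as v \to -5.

Direct substitution gives 0/0, so factor. Both numerator and denominator have (v + 5) as a factor.
After cancelling, the expression reduces to (5 - 2*v)/(2*v + 6).
Substituting v = -5 gives -15/4.

-15/4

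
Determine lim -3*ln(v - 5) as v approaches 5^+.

As v → 5⁺, v - 5 → 0⁺ and ln(v - 5) → −∞.
Multiplying by -3 gives ∞.

∞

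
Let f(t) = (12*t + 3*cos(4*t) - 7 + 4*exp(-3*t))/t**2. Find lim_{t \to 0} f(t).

-6

Substitution gives 0/0 (the numerator vanishes to order 2).
Expand each term to order t^2: the coefficient of t^2 in 4·e^(-3t) is 18 and in 3·cos(4t) is -24.
Lower-order terms cancel with the polynomial part, so the numerator is (-6)·t^2 + o(t^2), and the limit is (-6)/(1) = -6.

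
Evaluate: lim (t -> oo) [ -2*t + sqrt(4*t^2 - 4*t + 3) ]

-1

An ∞ − ∞ form. Rationalising with the conjugate, the difference becomes (-4t + 3) / (√(4*t^2 - 4*t + 3) + 2t).
For large t the denominator behaves like 2·2t, so the quotient tends to -4/4 = -1.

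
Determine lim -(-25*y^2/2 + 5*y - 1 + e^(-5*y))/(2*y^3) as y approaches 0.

125/12

Direct substitution gives 0/0.
Apply L'Hôpital: lim (-25*y + 5 - 5*e^(-5*y))/(-6*y^2), still 0/0.
Apply L'Hôpital: lim (-25 + 25*e^(-5*y))/(-12*y), still 0/0.
After 3 applications of L'Hôpital's rule the quotient is (-125*e^(-5*y))/(-12); substituting y = 0 gives 125/12.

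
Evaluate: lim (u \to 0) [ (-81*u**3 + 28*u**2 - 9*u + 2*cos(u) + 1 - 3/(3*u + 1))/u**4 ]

Substitution gives 0/0; apply L'Hôpital's rule 4 times.
After differentiating numerator and denominator 4 times the quotient is (2*cos(u) - 5832/(3*u + 1)^5)/(24); at u = 0 this is -2915/12.

-2915/12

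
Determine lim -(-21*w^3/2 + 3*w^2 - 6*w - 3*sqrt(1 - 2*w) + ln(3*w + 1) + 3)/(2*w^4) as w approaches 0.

147/16

Substitution gives 0/0; apply L'Hôpital's rule 4 times.
After differentiating numerator and denominator 4 times the quotient is (-486/(3*w + 1)^4 + 45/(1 - 2*w)^(7/2))/(-48); at w = 0 this is 147/16.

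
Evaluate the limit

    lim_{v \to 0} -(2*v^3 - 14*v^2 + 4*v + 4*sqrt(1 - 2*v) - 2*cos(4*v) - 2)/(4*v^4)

143/24

Substitution gives 0/0; apply L'Hôpital's rule 4 times.
After differentiating numerator and denominator 4 times the quotient is (-512*cos(4*v) - 60/(1 - 2*v)^(7/2))/(-96); at v = 0 this is 143/24.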